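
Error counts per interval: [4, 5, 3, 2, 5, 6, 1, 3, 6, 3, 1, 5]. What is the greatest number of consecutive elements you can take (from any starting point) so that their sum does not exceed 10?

3

add 4: [4] sum 4, len 1
add 5: [4, 5] sum 9, len 2
add 3: [5, 3] sum 8, len 2
add 2: [5, 3, 2] sum 10, len 3
add 5: [3, 2, 5] sum 10, len 3
add 6: [6] sum 6, len 1
add 1: [6, 1] sum 7, len 2
add 3: [6, 1, 3] sum 10, len 3
add 6: [1, 3, 6] sum 10, len 3
add 3: [6, 3] sum 9, len 2
add 1: [6, 3, 1] sum 10, len 3
add 5: [3, 1, 5] sum 9, len 3
Longest length seen: 3.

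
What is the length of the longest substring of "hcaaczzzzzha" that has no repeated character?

3

add h: [h] len 1
add c: [h, c] len 2
add a: [h, c, a] len 3
add a (repeat a, move left end past it): [a] len 1
add c: [a, c] len 2
add z: [a, c, z] len 3
add z (repeat z, move left end past it): [z] len 1
add z (repeat z, move left end past it): [z] len 1
add z (repeat z, move left end past it): [z] len 1
add z (repeat z, move left end past it): [z] len 1
add h: [z, h] len 2
add a: [z, h, a] len 3
Longest all-distinct length: 3.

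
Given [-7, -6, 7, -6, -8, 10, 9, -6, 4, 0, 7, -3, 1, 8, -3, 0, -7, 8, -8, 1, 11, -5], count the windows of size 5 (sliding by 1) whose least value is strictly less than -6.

11

[-7, -6, 7, -6, -8] → min -8  < -6 ✓
[-6, 7, -6, -8, 10] → min -8  < -6 ✓
[7, -6, -8, 10, 9] → min -8  < -6 ✓
[-6, -8, 10, 9, -6] → min -8  < -6 ✓
[-8, 10, 9, -6, 4] → min -8  < -6 ✓
[10, 9, -6, 4, 0] → min -6
[9, -6, 4, 0, 7] → min -6
[-6, 4, 0, 7, -3] → min -6
[4, 0, 7, -3, 1] → min -3
[0, 7, -3, 1, 8] → min -3
[7, -3, 1, 8, -3] → min -3
[-3, 1, 8, -3, 0] → min -3
[1, 8, -3, 0, -7] → min -7  < -6 ✓
[8, -3, 0, -7, 8] → min -7  < -6 ✓
[-3, 0, -7, 8, -8] → min -8  < -6 ✓
[0, -7, 8, -8, 1] → min -8  < -6 ✓
[-7, 8, -8, 1, 11] → min -8  < -6 ✓
[8, -8, 1, 11, -5] → min -8  < -6 ✓
11 windows satisfy the condition.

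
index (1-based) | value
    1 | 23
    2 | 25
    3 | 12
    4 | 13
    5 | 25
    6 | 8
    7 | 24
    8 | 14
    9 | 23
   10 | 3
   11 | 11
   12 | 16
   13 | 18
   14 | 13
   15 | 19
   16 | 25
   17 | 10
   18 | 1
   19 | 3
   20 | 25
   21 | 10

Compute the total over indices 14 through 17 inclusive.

67

Elements at indices 14..17: 13, 19, 25, 10
sum(13, 19, 25, 10) = 67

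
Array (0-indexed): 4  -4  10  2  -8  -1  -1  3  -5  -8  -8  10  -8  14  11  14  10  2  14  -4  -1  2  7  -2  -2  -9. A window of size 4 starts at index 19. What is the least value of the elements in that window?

Elements at indices 19..22: -4, -1, 2, 7
min(-4, -1, 2, 7) = -4

-4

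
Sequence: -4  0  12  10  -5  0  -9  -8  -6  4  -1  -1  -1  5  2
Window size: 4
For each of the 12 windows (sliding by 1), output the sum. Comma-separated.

(-4, 0, 12, 10) → sum 18
(0, 12, 10, -5) → sum 17
(12, 10, -5, 0) → sum 17
(10, -5, 0, -9) → sum -4
(-5, 0, -9, -8) → sum -22
(0, -9, -8, -6) → sum -23
(-9, -8, -6, 4) → sum -19
(-8, -6, 4, -1) → sum -11
(-6, 4, -1, -1) → sum -4
(4, -1, -1, -1) → sum 1
(-1, -1, -1, 5) → sum 2
(-1, -1, 5, 2) → sum 5

18, 17, 17, -4, -22, -23, -19, -11, -4, 1, 2, 5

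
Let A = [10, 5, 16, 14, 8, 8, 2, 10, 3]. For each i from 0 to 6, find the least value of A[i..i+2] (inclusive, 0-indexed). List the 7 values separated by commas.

10 5 16 → min 5
5 16 14 → min 5
16 14 8 → min 8
14 8 8 → min 8
8 8 2 → min 2
8 2 10 → min 2
2 10 3 → min 2

5, 5, 8, 8, 2, 2, 2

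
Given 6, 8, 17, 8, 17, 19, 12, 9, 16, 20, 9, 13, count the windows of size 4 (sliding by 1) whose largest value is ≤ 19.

[6, 8, 17, 8] → max 17  ≤ 19 ✓
[8, 17, 8, 17] → max 17  ≤ 19 ✓
[17, 8, 17, 19] → max 19  ≤ 19 ✓
[8, 17, 19, 12] → max 19  ≤ 19 ✓
[17, 19, 12, 9] → max 19  ≤ 19 ✓
[19, 12, 9, 16] → max 19  ≤ 19 ✓
[12, 9, 16, 20] → max 20
[9, 16, 20, 9] → max 20
[16, 20, 9, 13] → max 20
6 windows satisfy the condition.

6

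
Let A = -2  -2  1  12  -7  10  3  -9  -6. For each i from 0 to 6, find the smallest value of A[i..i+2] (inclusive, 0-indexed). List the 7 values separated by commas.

Sliding a size-3 window across the 9 values:
-2 -2 1 → min -2
-2 1 12 → min -2
1 12 -7 → min -7
12 -7 10 → min -7
-7 10 3 → min -7
10 3 -9 → min -9
3 -9 -6 → min -9

-2, -2, -7, -7, -7, -9, -9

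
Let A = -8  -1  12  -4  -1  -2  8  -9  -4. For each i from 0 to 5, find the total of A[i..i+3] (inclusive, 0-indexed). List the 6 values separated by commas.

-1, 6, 5, 1, -4, -7

-8 -1 12 -4 → sum -1
-1 12 -4 -1 → sum 6
12 -4 -1 -2 → sum 5
-4 -1 -2 8 → sum 1
-1 -2 8 -9 → sum -4
-2 8 -9 -4 → sum -7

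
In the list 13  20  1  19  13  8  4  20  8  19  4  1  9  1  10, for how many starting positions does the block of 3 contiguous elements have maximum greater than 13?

13 20 1 → max 20  > 13 ✓
20 1 19 → max 20  > 13 ✓
1 19 13 → max 19  > 13 ✓
19 13 8 → max 19  > 13 ✓
13 8 4 → max 13
8 4 20 → max 20  > 13 ✓
4 20 8 → max 20  > 13 ✓
20 8 19 → max 20  > 13 ✓
8 19 4 → max 19  > 13 ✓
19 4 1 → max 19  > 13 ✓
4 1 9 → max 9
1 9 1 → max 9
9 1 10 → max 10
9 windows satisfy the condition.

9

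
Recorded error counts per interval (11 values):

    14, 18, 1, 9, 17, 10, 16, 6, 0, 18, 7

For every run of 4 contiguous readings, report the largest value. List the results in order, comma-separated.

18, 18, 17, 17, 17, 16, 18, 18

14 18 1 9 → max 18
18 1 9 17 → max 18
1 9 17 10 → max 17
9 17 10 16 → max 17
17 10 16 6 → max 17
10 16 6 0 → max 16
16 6 0 18 → max 18
6 0 18 7 → max 18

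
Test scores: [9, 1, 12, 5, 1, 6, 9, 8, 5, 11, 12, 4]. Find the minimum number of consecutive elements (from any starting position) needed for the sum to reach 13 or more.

2

add 9: running sum 9 < 13
add 1: running sum 10 < 13
end 2: [1, 12] sum 13, len 2
end 3: [12, 5] sum 17, len 2
end 4: [12, 5, 1] sum 18, len 3
end 5: [12, 5, 1, 6] sum 24, len 4
end 6: [6, 9] sum 15, len 2
end 7: [9, 8] sum 17, len 2
end 8: [8, 5] sum 13, len 2
end 9: [5, 11] sum 16, len 2
end 10: [11, 12] sum 23, len 2
end 11: [12, 4] sum 16, len 2
Shortest qualifying length: 2.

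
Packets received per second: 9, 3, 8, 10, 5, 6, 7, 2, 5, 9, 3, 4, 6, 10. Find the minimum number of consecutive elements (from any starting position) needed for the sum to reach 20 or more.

Extend right; whenever the sum reaches 20, record the length and shrink from the left:
add 9: running sum 9 < 20
add 3: running sum 12 < 20
add 8: shortest ending here [9, 3, 8] sum 20, len 3
add 10: shortest ending here [3, 8, 10] sum 21, len 3
add 5: shortest ending here [8, 10, 5] sum 23, len 3
add 6: shortest ending here [10, 5, 6] sum 21, len 3
add 7: shortest ending here [10, 5, 6, 7] sum 28, len 4
add 2: shortest ending here [5, 6, 7, 2] sum 20, len 4
add 5: shortest ending here [6, 7, 2, 5] sum 20, len 4
add 9: shortest ending here [7, 2, 5, 9] sum 23, len 4
add 3: shortest ending here [7, 2, 5, 9, 3] sum 26, len 5
add 4: shortest ending here [5, 9, 3, 4] sum 21, len 4
add 6: shortest ending here [9, 3, 4, 6] sum 22, len 4
add 10: shortest ending here [4, 6, 10] sum 20, len 3
Shortest qualifying length: 3.

3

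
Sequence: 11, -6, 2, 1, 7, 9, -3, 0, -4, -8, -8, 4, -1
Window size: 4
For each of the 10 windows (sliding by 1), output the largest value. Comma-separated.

[11, -6, 2, 1] → max 11
[-6, 2, 1, 7] → max 7
[2, 1, 7, 9] → max 9
[1, 7, 9, -3] → max 9
[7, 9, -3, 0] → max 9
[9, -3, 0, -4] → max 9
[-3, 0, -4, -8] → max 0
[0, -4, -8, -8] → max 0
[-4, -8, -8, 4] → max 4
[-8, -8, 4, -1] → max 4

11, 7, 9, 9, 9, 9, 0, 0, 4, 4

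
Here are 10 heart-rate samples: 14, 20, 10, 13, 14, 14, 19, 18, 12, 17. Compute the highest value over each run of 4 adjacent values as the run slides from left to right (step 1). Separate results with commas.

14 20 10 13 → max 20
20 10 13 14 → max 20
10 13 14 14 → max 14
13 14 14 19 → max 19
14 14 19 18 → max 19
14 19 18 12 → max 19
19 18 12 17 → max 19

20, 20, 14, 19, 19, 19, 19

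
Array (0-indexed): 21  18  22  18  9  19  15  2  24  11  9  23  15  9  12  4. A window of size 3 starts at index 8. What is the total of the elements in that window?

Elements at indices 8..10: 24, 11, 9
sum(24, 11, 9) = 44

44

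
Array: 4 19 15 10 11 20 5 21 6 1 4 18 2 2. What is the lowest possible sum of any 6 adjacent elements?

33

4 19 15 10 11 20 → sum 79
19 15 10 11 20 5 → sum 80
15 10 11 20 5 21 → sum 82
10 11 20 5 21 6 → sum 73
11 20 5 21 6 1 → sum 64
20 5 21 6 1 4 → sum 57
5 21 6 1 4 18 → sum 55
21 6 1 4 18 2 → sum 52
6 1 4 18 2 2 → sum 33
Lowest of these is 33.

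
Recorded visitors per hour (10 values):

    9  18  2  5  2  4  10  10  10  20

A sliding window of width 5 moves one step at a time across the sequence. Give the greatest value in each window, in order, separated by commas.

Sliding a size-5 window across the 10 values:
[9, 18, 2, 5, 2] → max 18
[18, 2, 5, 2, 4] → max 18
[2, 5, 2, 4, 10] → max 10
[5, 2, 4, 10, 10] → max 10
[2, 4, 10, 10, 10] → max 10
[4, 10, 10, 10, 20] → max 20

18, 18, 10, 10, 10, 20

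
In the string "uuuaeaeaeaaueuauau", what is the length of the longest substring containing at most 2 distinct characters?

add u: window [u] (1 distinct), len 1
add u: window [u, u] (1 distinct), len 2
add u: window [u, u, u] (1 distinct), len 3
add a: window [u, u, u, a] (2 distinct), len 4
add e: window [a, e] (2 distinct), len 2
add a: window [a, e, a] (2 distinct), len 3
add e: window [a, e, a, e] (2 distinct), len 4
add a: window [a, e, a, e, a] (2 distinct), len 5
add e: window [a, e, a, e, a, e] (2 distinct), len 6
add a: window [a, e, a, e, a, e, a] (2 distinct), len 7
add a: window [a, e, a, e, a, e, a, a] (2 distinct), len 8
add u: window [a, a, u] (2 distinct), len 3
add e: window [u, e] (2 distinct), len 2
add u: window [u, e, u] (2 distinct), len 3
add a: window [u, a] (2 distinct), len 2
add u: window [u, a, u] (2 distinct), len 3
add a: window [u, a, u, a] (2 distinct), len 4
add u: window [u, a, u, a, u] (2 distinct), len 5
Longest length with ≤2 distinct: 8.

8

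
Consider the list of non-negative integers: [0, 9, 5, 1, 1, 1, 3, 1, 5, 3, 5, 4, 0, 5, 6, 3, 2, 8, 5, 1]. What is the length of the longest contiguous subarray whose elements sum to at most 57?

17

Extend to the right; shrink from the left whenever the sum exceeds 57:
→ 0: sum 0, len 1
→ 9: sum 9, len 2
→ 5: sum 14, len 3
→ 1: sum 15, len 4
→ 1: sum 16, len 5
→ 1: sum 17, len 6
→ 3: sum 20, len 7
→ 1: sum 21, len 8
→ 5: sum 26, len 9
→ 3: sum 29, len 10
→ 5: sum 34, len 11
→ 4: sum 38, len 12
→ 0: sum 38, len 13
→ 5: sum 43, len 14
→ 6: sum 49, len 15
→ 3: sum 52, len 16
→ 2: sum 54, len 17
→ 8 (dropped 0, 9): sum 53, len 16
→ 5 (dropped 5): sum 53, len 16
→ 1: sum 54, len 17
Longest length seen: 17.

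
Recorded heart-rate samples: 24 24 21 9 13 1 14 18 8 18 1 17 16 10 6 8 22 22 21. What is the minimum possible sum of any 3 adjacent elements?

(24, 24, 21) → sum 69
(24, 21, 9) → sum 54
(21, 9, 13) → sum 43
(9, 13, 1) → sum 23
(13, 1, 14) → sum 28
(1, 14, 18) → sum 33
(14, 18, 8) → sum 40
(18, 8, 18) → sum 44
(8, 18, 1) → sum 27
(18, 1, 17) → sum 36
(1, 17, 16) → sum 34
(17, 16, 10) → sum 43
(16, 10, 6) → sum 32
(10, 6, 8) → sum 24
(6, 8, 22) → sum 36
(8, 22, 22) → sum 52
(22, 22, 21) → sum 65
Minimum of these is 23.

23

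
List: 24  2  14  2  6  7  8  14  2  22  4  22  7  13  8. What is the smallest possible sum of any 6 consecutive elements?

39

Window sums for each of the 10 positions:
(24, 2, 14, 2, 6, 7) → sum 55
(2, 14, 2, 6, 7, 8) → sum 39
(14, 2, 6, 7, 8, 14) → sum 51
(2, 6, 7, 8, 14, 2) → sum 39
(6, 7, 8, 14, 2, 22) → sum 59
(7, 8, 14, 2, 22, 4) → sum 57
(8, 14, 2, 22, 4, 22) → sum 72
(14, 2, 22, 4, 22, 7) → sum 71
(2, 22, 4, 22, 7, 13) → sum 70
(22, 4, 22, 7, 13, 8) → sum 76
Smallest of these is 39.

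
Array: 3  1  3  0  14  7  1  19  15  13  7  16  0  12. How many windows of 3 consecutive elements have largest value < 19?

9

[3, 1, 3] → max 3  < 19 ✓
[1, 3, 0] → max 3  < 19 ✓
[3, 0, 14] → max 14  < 19 ✓
[0, 14, 7] → max 14  < 19 ✓
[14, 7, 1] → max 14  < 19 ✓
[7, 1, 19] → max 19
[1, 19, 15] → max 19
[19, 15, 13] → max 19
[15, 13, 7] → max 15  < 19 ✓
[13, 7, 16] → max 16  < 19 ✓
[7, 16, 0] → max 16  < 19 ✓
[16, 0, 12] → max 16  < 19 ✓
9 windows satisfy the condition.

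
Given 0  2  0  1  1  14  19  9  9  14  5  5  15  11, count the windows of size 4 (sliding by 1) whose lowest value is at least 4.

6

(0, 2, 0, 1) → min 0
(2, 0, 1, 1) → min 0
(0, 1, 1, 14) → min 0
(1, 1, 14, 19) → min 1
(1, 14, 19, 9) → min 1
(14, 19, 9, 9) → min 9  ≥ 4 ✓
(19, 9, 9, 14) → min 9  ≥ 4 ✓
(9, 9, 14, 5) → min 5  ≥ 4 ✓
(9, 14, 5, 5) → min 5  ≥ 4 ✓
(14, 5, 5, 15) → min 5  ≥ 4 ✓
(5, 5, 15, 11) → min 5  ≥ 4 ✓
6 windows satisfy the condition.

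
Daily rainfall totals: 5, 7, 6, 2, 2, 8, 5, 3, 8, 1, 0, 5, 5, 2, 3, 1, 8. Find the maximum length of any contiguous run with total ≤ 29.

add 5: [5] sum 5, len 1
add 7: [5, 7] sum 12, len 2
add 6: [5, 7, 6] sum 18, len 3
add 2: [5, 7, 6, 2] sum 20, len 4
add 2: [5, 7, 6, 2, 2] sum 22, len 5
add 8: [7, 6, 2, 2, 8] sum 25, len 5
add 5: [6, 2, 2, 8, 5] sum 23, len 5
add 3: [6, 2, 2, 8, 5, 3] sum 26, len 6
add 8: [2, 2, 8, 5, 3, 8] sum 28, len 6
add 1: [2, 2, 8, 5, 3, 8, 1] sum 29, len 7
add 0: [2, 2, 8, 5, 3, 8, 1, 0] sum 29, len 8
add 5: [5, 3, 8, 1, 0, 5] sum 22, len 6
add 5: [5, 3, 8, 1, 0, 5, 5] sum 27, len 7
add 2: [5, 3, 8, 1, 0, 5, 5, 2] sum 29, len 8
add 3: [3, 8, 1, 0, 5, 5, 2, 3] sum 27, len 8
add 1: [3, 8, 1, 0, 5, 5, 2, 3, 1] sum 28, len 9
add 8: [1, 0, 5, 5, 2, 3, 1, 8] sum 25, len 8
Longest length seen: 9.

9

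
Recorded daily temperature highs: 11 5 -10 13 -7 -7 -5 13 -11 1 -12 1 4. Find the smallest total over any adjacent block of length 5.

[11, 5, -10, 13, -7] → sum 12
[5, -10, 13, -7, -7] → sum -6
[-10, 13, -7, -7, -5] → sum -16
[13, -7, -7, -5, 13] → sum 7
[-7, -7, -5, 13, -11] → sum -17
[-7, -5, 13, -11, 1] → sum -9
[-5, 13, -11, 1, -12] → sum -14
[13, -11, 1, -12, 1] → sum -8
[-11, 1, -12, 1, 4] → sum -17
Smallest of these is -17.

-17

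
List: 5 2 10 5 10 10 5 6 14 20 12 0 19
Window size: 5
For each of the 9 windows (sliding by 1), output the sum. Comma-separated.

32, 37, 40, 36, 45, 55, 57, 52, 65

(5, 2, 10, 5, 10) → sum 32
(2, 10, 5, 10, 10) → sum 37
(10, 5, 10, 10, 5) → sum 40
(5, 10, 10, 5, 6) → sum 36
(10, 10, 5, 6, 14) → sum 45
(10, 5, 6, 14, 20) → sum 55
(5, 6, 14, 20, 12) → sum 57
(6, 14, 20, 12, 0) → sum 52
(14, 20, 12, 0, 19) → sum 65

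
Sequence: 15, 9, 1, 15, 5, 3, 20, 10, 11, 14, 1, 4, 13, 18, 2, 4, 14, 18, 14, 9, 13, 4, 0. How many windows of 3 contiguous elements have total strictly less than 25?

7

[15, 9, 1] → sum 25
[9, 1, 15] → sum 25
[1, 15, 5] → sum 21  < 25 ✓
[15, 5, 3] → sum 23  < 25 ✓
[5, 3, 20] → sum 28
[3, 20, 10] → sum 33
[20, 10, 11] → sum 41
[10, 11, 14] → sum 35
[11, 14, 1] → sum 26
[14, 1, 4] → sum 19  < 25 ✓
[1, 4, 13] → sum 18  < 25 ✓
[4, 13, 18] → sum 35
[13, 18, 2] → sum 33
[18, 2, 4] → sum 24  < 25 ✓
[2, 4, 14] → sum 20  < 25 ✓
[4, 14, 18] → sum 36
[14, 18, 14] → sum 46
[18, 14, 9] → sum 41
[14, 9, 13] → sum 36
[9, 13, 4] → sum 26
[13, 4, 0] → sum 17  < 25 ✓
7 windows satisfy the condition.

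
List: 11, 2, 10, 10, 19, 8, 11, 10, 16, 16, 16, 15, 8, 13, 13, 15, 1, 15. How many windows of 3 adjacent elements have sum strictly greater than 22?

15

11 2 10 → sum 23  > 22 ✓
2 10 10 → sum 22
10 10 19 → sum 39  > 22 ✓
10 19 8 → sum 37  > 22 ✓
19 8 11 → sum 38  > 22 ✓
8 11 10 → sum 29  > 22 ✓
11 10 16 → sum 37  > 22 ✓
10 16 16 → sum 42  > 22 ✓
16 16 16 → sum 48  > 22 ✓
16 16 15 → sum 47  > 22 ✓
16 15 8 → sum 39  > 22 ✓
15 8 13 → sum 36  > 22 ✓
8 13 13 → sum 34  > 22 ✓
13 13 15 → sum 41  > 22 ✓
13 15 1 → sum 29  > 22 ✓
15 1 15 → sum 31  > 22 ✓
15 windows satisfy the condition.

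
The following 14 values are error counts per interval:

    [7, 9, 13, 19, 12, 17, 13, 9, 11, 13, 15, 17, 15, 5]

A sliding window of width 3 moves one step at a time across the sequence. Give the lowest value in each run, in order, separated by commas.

7 9 13 → min 7
9 13 19 → min 9
13 19 12 → min 12
19 12 17 → min 12
12 17 13 → min 12
17 13 9 → min 9
13 9 11 → min 9
9 11 13 → min 9
11 13 15 → min 11
13 15 17 → min 13
15 17 15 → min 15
17 15 5 → min 5

7, 9, 12, 12, 12, 9, 9, 9, 11, 13, 15, 5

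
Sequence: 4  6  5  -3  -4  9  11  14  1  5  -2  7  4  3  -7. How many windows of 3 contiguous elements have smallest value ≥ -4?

12

(4, 6, 5) → min 4  ≥ -4 ✓
(6, 5, -3) → min -3  ≥ -4 ✓
(5, -3, -4) → min -4  ≥ -4 ✓
(-3, -4, 9) → min -4  ≥ -4 ✓
(-4, 9, 11) → min -4  ≥ -4 ✓
(9, 11, 14) → min 9  ≥ -4 ✓
(11, 14, 1) → min 1  ≥ -4 ✓
(14, 1, 5) → min 1  ≥ -4 ✓
(1, 5, -2) → min -2  ≥ -4 ✓
(5, -2, 7) → min -2  ≥ -4 ✓
(-2, 7, 4) → min -2  ≥ -4 ✓
(7, 4, 3) → min 3  ≥ -4 ✓
(4, 3, -7) → min -7
12 windows satisfy the condition.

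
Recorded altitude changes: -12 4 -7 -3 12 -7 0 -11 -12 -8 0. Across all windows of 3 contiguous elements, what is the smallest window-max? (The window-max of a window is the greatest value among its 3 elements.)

-8

Window maxs for each of the 9 positions:
(-12, 4, -7) → max 4
(4, -7, -3) → max 4
(-7, -3, 12) → max 12
(-3, 12, -7) → max 12
(12, -7, 0) → max 12
(-7, 0, -11) → max 0
(0, -11, -12) → max 0
(-11, -12, -8) → max -8
(-12, -8, 0) → max 0
Smallest of these is -8.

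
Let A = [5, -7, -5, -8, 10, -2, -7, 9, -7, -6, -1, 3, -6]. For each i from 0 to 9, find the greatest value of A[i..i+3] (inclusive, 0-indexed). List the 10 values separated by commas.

[5, -7, -5, -8] → max 5
[-7, -5, -8, 10] → max 10
[-5, -8, 10, -2] → max 10
[-8, 10, -2, -7] → max 10
[10, -2, -7, 9] → max 10
[-2, -7, 9, -7] → max 9
[-7, 9, -7, -6] → max 9
[9, -7, -6, -1] → max 9
[-7, -6, -1, 3] → max 3
[-6, -1, 3, -6] → max 3

5, 10, 10, 10, 10, 9, 9, 9, 3, 3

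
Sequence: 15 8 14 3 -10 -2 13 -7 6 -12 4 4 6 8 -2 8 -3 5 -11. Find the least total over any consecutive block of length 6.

15 8 14 3 -10 -2 → sum 28
8 14 3 -10 -2 13 → sum 26
14 3 -10 -2 13 -7 → sum 11
3 -10 -2 13 -7 6 → sum 3
-10 -2 13 -7 6 -12 → sum -12
-2 13 -7 6 -12 4 → sum 2
13 -7 6 -12 4 4 → sum 8
-7 6 -12 4 4 6 → sum 1
6 -12 4 4 6 8 → sum 16
-12 4 4 6 8 -2 → sum 8
4 4 6 8 -2 8 → sum 28
4 6 8 -2 8 -3 → sum 21
6 8 -2 8 -3 5 → sum 22
8 -2 8 -3 5 -11 → sum 5
Least of these is -12.

-12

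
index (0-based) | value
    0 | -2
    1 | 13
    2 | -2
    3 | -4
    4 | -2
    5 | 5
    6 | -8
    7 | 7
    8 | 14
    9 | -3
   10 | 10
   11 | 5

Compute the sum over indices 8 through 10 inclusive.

21

Elements at indices 8..10: 14, -3, 10
sum(14, -3, 10) = 21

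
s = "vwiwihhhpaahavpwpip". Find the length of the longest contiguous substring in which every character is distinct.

5

[v] len 1
[v, w] len 2
[v, w, i] len 3
[i, w] len 2
[w, i] len 2
[w, i, h] len 3
[h] len 1
[h] len 1
[h, p] len 2
[h, p, a] len 3
[a] len 1
[a, h] len 2
[h, a] len 2
[h, a, v] len 3
[h, a, v, p] len 4
[h, a, v, p, w] len 5
[w, p] len 2
[w, p, i] len 3
[i, p] len 2
Longest all-distinct length: 5.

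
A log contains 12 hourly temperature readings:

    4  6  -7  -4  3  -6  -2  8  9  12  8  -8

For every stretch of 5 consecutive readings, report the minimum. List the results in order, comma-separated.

-7, -7, -7, -6, -6, -6, -2, -8

[4, 6, -7, -4, 3] → min -7
[6, -7, -4, 3, -6] → min -7
[-7, -4, 3, -6, -2] → min -7
[-4, 3, -6, -2, 8] → min -6
[3, -6, -2, 8, 9] → min -6
[-6, -2, 8, 9, 12] → min -6
[-2, 8, 9, 12, 8] → min -2
[8, 9, 12, 8, -8] → min -8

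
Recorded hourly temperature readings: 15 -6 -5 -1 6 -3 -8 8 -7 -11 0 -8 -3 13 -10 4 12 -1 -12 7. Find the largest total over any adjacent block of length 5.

18

Each size-5 window and its sum:
15 -6 -5 -1 6 → sum 9
-6 -5 -1 6 -3 → sum -9
-5 -1 6 -3 -8 → sum -11
-1 6 -3 -8 8 → sum 2
6 -3 -8 8 -7 → sum -4
-3 -8 8 -7 -11 → sum -21
-8 8 -7 -11 0 → sum -18
8 -7 -11 0 -8 → sum -18
-7 -11 0 -8 -3 → sum -29
-11 0 -8 -3 13 → sum -9
0 -8 -3 13 -10 → sum -8
-8 -3 13 -10 4 → sum -4
-3 13 -10 4 12 → sum 16
13 -10 4 12 -1 → sum 18
-10 4 12 -1 -12 → sum -7
4 12 -1 -12 7 → sum 10
Largest of these is 18.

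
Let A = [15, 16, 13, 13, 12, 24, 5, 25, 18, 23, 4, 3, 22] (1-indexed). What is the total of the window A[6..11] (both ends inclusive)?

Elements at indices 6..11: 24, 5, 25, 18, 23, 4
sum(24, 5, 25, 18, 23, 4) = 99

99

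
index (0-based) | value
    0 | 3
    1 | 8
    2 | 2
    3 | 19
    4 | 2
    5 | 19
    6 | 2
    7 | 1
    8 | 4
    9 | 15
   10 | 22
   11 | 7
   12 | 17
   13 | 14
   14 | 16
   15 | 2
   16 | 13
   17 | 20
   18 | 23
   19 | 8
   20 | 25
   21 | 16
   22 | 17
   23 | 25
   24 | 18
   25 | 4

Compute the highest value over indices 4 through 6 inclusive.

19

Elements at indices 4..6: 2, 19, 2
max(2, 19, 2) = 19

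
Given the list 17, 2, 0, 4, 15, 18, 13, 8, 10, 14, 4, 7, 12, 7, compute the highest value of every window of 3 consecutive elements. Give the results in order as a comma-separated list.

Sliding a size-3 window across the 14 values:
17 2 0 → max 17
2 0 4 → max 4
0 4 15 → max 15
4 15 18 → max 18
15 18 13 → max 18
18 13 8 → max 18
13 8 10 → max 13
8 10 14 → max 14
10 14 4 → max 14
14 4 7 → max 14
4 7 12 → max 12
7 12 7 → max 12

17, 4, 15, 18, 18, 18, 13, 14, 14, 14, 12, 12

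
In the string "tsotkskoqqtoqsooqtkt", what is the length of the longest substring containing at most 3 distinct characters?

add t: window [t] (1 distinct), len 1
add s: window [t, s] (2 distinct), len 2
add o: window [t, s, o] (3 distinct), len 3
add t: window [t, s, o, t] (3 distinct), len 4
add k: window [o, t, k] (3 distinct), len 3
add s: window [t, k, s] (3 distinct), len 3
add k: window [t, k, s, k] (3 distinct), len 4
add o: window [k, s, k, o] (3 distinct), len 4
add q: window [k, o, q] (3 distinct), len 3
add q: window [k, o, q, q] (3 distinct), len 4
add t: window [o, q, q, t] (3 distinct), len 4
add o: window [o, q, q, t, o] (3 distinct), len 5
add q: window [o, q, q, t, o, q] (3 distinct), len 6
add s: window [o, q, s] (3 distinct), len 3
add o: window [o, q, s, o] (3 distinct), len 4
add o: window [o, q, s, o, o] (3 distinct), len 5
add q: window [o, q, s, o, o, q] (3 distinct), len 6
add t: window [o, o, q, t] (3 distinct), len 4
add k: window [q, t, k] (3 distinct), len 3
add t: window [q, t, k, t] (3 distinct), len 4
Longest length with ≤3 distinct: 6.

6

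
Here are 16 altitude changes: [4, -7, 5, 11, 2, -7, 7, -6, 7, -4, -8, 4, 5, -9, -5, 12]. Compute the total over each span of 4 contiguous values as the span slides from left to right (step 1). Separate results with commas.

13, 11, 11, 13, -4, 1, 4, -11, -1, -3, -8, -5, 3

4 -7 5 11 → sum 13
-7 5 11 2 → sum 11
5 11 2 -7 → sum 11
11 2 -7 7 → sum 13
2 -7 7 -6 → sum -4
-7 7 -6 7 → sum 1
7 -6 7 -4 → sum 4
-6 7 -4 -8 → sum -11
7 -4 -8 4 → sum -1
-4 -8 4 5 → sum -3
-8 4 5 -9 → sum -8
4 5 -9 -5 → sum -5
5 -9 -5 12 → sum 3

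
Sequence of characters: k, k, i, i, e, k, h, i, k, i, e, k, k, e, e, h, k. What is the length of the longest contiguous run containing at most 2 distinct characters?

[k] 1 distinct, len 1
[k, k] 1 distinct, len 2
[k, k, i] 2 distinct, len 3
[k, k, i, i] 2 distinct, len 4
[i, i, e] 2 distinct, len 3
[e, k] 2 distinct, len 2
[k, h] 2 distinct, len 2
[h, i] 2 distinct, len 2
[i, k] 2 distinct, len 2
[i, k, i] 2 distinct, len 3
[i, e] 2 distinct, len 2
[e, k] 2 distinct, len 2
[e, k, k] 2 distinct, len 3
[e, k, k, e] 2 distinct, len 4
[e, k, k, e, e] 2 distinct, len 5
[e, e, h] 2 distinct, len 3
[h, k] 2 distinct, len 2
Longest length with ≤2 distinct: 5.

5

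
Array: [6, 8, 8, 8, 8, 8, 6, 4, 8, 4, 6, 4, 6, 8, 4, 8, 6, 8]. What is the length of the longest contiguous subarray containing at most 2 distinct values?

7

Extend right; when distinct count exceeds 2, shrink from the left:
[6] 1 distinct, len 1
[6, 8] 2 distinct, len 2
[6, 8, 8] 2 distinct, len 3
[6, 8, 8, 8] 2 distinct, len 4
[6, 8, 8, 8, 8] 2 distinct, len 5
[6, 8, 8, 8, 8, 8] 2 distinct, len 6
[6, 8, 8, 8, 8, 8, 6] 2 distinct, len 7
[6, 4] 2 distinct, len 2
[4, 8] 2 distinct, len 2
[4, 8, 4] 2 distinct, len 3
[4, 6] 2 distinct, len 2
[4, 6, 4] 2 distinct, len 3
[4, 6, 4, 6] 2 distinct, len 4
[6, 8] 2 distinct, len 2
[8, 4] 2 distinct, len 2
[8, 4, 8] 2 distinct, len 3
[8, 6] 2 distinct, len 2
[8, 6, 8] 2 distinct, len 3
Longest length with ≤2 distinct: 7.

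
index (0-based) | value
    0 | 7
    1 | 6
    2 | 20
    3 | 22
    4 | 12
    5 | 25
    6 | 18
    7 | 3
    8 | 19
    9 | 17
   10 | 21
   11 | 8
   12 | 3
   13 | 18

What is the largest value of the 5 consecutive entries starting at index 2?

Elements at indices 2..6: 20, 22, 12, 25, 18
max(20, 22, 12, 25, 18) = 25

25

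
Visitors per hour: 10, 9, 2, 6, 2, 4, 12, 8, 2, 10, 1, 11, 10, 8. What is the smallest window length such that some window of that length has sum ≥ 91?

14

add 10: running sum 10 < 91
add 9: running sum 19 < 91
add 2: running sum 21 < 91
add 6: running sum 27 < 91
add 2: running sum 29 < 91
add 4: running sum 33 < 91
add 12: running sum 45 < 91
add 8: running sum 53 < 91
add 2: running sum 55 < 91
add 10: running sum 65 < 91
add 1: running sum 66 < 91
add 11: running sum 77 < 91
add 10: running sum 87 < 91
end 13: [10, 9, 2, 6, 2, 4, 12, 8, 2, 10, 1, 11, 10, 8] sum 95, len 14
Shortest qualifying length: 14.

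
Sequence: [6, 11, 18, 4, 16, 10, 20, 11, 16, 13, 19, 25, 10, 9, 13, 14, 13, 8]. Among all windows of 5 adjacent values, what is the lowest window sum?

55

6 11 18 4 16 → sum 55
11 18 4 16 10 → sum 59
18 4 16 10 20 → sum 68
4 16 10 20 11 → sum 61
16 10 20 11 16 → sum 73
10 20 11 16 13 → sum 70
20 11 16 13 19 → sum 79
11 16 13 19 25 → sum 84
16 13 19 25 10 → sum 83
13 19 25 10 9 → sum 76
19 25 10 9 13 → sum 76
25 10 9 13 14 → sum 71
10 9 13 14 13 → sum 59
9 13 14 13 8 → sum 57
Lowest of these is 55.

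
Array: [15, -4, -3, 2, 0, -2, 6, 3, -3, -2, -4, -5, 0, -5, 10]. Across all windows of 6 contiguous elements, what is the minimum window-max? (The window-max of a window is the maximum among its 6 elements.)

0

Each size-6 window and its max:
(15, -4, -3, 2, 0, -2) → max 15
(-4, -3, 2, 0, -2, 6) → max 6
(-3, 2, 0, -2, 6, 3) → max 6
(2, 0, -2, 6, 3, -3) → max 6
(0, -2, 6, 3, -3, -2) → max 6
(-2, 6, 3, -3, -2, -4) → max 6
(6, 3, -3, -2, -4, -5) → max 6
(3, -3, -2, -4, -5, 0) → max 3
(-3, -2, -4, -5, 0, -5) → max 0
(-2, -4, -5, 0, -5, 10) → max 10
Minimum of these is 0.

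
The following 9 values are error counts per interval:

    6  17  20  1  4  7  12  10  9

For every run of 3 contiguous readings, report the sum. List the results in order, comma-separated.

43, 38, 25, 12, 23, 29, 31

Sliding a size-3 window across the 9 values:
(6, 17, 20) → sum 43
(17, 20, 1) → sum 38
(20, 1, 4) → sum 25
(1, 4, 7) → sum 12
(4, 7, 12) → sum 23
(7, 12, 10) → sum 29
(12, 10, 9) → sum 31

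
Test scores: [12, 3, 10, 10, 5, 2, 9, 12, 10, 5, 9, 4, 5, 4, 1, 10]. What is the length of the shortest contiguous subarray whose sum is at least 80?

Extend right; whenever the sum reaches 80, record the length and shrink from the left:
add 12: running sum 12 < 80
add 3: running sum 15 < 80
add 10: running sum 25 < 80
add 10: running sum 35 < 80
add 5: running sum 40 < 80
add 2: running sum 42 < 80
add 9: running sum 51 < 80
add 12: running sum 63 < 80
add 10: running sum 73 < 80
add 5: running sum 78 < 80
end 10: [12, 3, 10, 10, 5, 2, 9, 12, 10, 5, 9] sum 87, len 11
end 11: [12, 3, 10, 10, 5, 2, 9, 12, 10, 5, 9, 4] sum 91, len 12
end 12: [10, 10, 5, 2, 9, 12, 10, 5, 9, 4, 5] sum 81, len 11
end 13: [10, 10, 5, 2, 9, 12, 10, 5, 9, 4, 5, 4] sum 85, len 12
end 14: [10, 10, 5, 2, 9, 12, 10, 5, 9, 4, 5, 4, 1] sum 86, len 13
end 15: [10, 5, 2, 9, 12, 10, 5, 9, 4, 5, 4, 1, 10] sum 86, len 13
Shortest qualifying length: 11.

11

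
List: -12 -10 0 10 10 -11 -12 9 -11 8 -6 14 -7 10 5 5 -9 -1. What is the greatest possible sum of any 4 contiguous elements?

22

-12 -10 0 10 → sum -12
-10 0 10 10 → sum 10
0 10 10 -11 → sum 9
10 10 -11 -12 → sum -3
10 -11 -12 9 → sum -4
-11 -12 9 -11 → sum -25
-12 9 -11 8 → sum -6
9 -11 8 -6 → sum 0
-11 8 -6 14 → sum 5
8 -6 14 -7 → sum 9
-6 14 -7 10 → sum 11
14 -7 10 5 → sum 22
-7 10 5 5 → sum 13
10 5 5 -9 → sum 11
5 5 -9 -1 → sum 0
Greatest of these is 22.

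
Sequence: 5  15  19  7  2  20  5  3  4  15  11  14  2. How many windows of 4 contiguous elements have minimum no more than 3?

(5, 15, 19, 7) → min 5
(15, 19, 7, 2) → min 2  ≤ 3 ✓
(19, 7, 2, 20) → min 2  ≤ 3 ✓
(7, 2, 20, 5) → min 2  ≤ 3 ✓
(2, 20, 5, 3) → min 2  ≤ 3 ✓
(20, 5, 3, 4) → min 3  ≤ 3 ✓
(5, 3, 4, 15) → min 3  ≤ 3 ✓
(3, 4, 15, 11) → min 3  ≤ 3 ✓
(4, 15, 11, 14) → min 4
(15, 11, 14, 2) → min 2  ≤ 3 ✓
8 windows satisfy the condition.

8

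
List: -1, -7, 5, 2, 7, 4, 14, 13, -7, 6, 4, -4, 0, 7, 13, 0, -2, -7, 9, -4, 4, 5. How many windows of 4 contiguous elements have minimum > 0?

[-1, -7, 5, 2] → min -7
[-7, 5, 2, 7] → min -7
[5, 2, 7, 4] → min 2  > 0 ✓
[2, 7, 4, 14] → min 2  > 0 ✓
[7, 4, 14, 13] → min 4  > 0 ✓
[4, 14, 13, -7] → min -7
[14, 13, -7, 6] → min -7
[13, -7, 6, 4] → min -7
[-7, 6, 4, -4] → min -7
[6, 4, -4, 0] → min -4
[4, -4, 0, 7] → min -4
[-4, 0, 7, 13] → min -4
[0, 7, 13, 0] → min 0
[7, 13, 0, -2] → min -2
[13, 0, -2, -7] → min -7
[0, -2, -7, 9] → min -7
[-2, -7, 9, -4] → min -7
[-7, 9, -4, 4] → min -7
[9, -4, 4, 5] → min -4
3 windows satisfy the condition.

3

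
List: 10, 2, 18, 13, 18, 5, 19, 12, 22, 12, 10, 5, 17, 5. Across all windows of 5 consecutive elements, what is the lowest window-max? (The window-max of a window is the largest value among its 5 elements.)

17

[10, 2, 18, 13, 18] → max 18
[2, 18, 13, 18, 5] → max 18
[18, 13, 18, 5, 19] → max 19
[13, 18, 5, 19, 12] → max 19
[18, 5, 19, 12, 22] → max 22
[5, 19, 12, 22, 12] → max 22
[19, 12, 22, 12, 10] → max 22
[12, 22, 12, 10, 5] → max 22
[22, 12, 10, 5, 17] → max 22
[12, 10, 5, 17, 5] → max 17
Lowest of these is 17.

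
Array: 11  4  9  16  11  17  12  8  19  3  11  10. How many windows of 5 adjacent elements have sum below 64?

5

[11, 4, 9, 16, 11] → sum 51  < 64 ✓
[4, 9, 16, 11, 17] → sum 57  < 64 ✓
[9, 16, 11, 17, 12] → sum 65
[16, 11, 17, 12, 8] → sum 64
[11, 17, 12, 8, 19] → sum 67
[17, 12, 8, 19, 3] → sum 59  < 64 ✓
[12, 8, 19, 3, 11] → sum 53  < 64 ✓
[8, 19, 3, 11, 10] → sum 51  < 64 ✓
5 windows satisfy the condition.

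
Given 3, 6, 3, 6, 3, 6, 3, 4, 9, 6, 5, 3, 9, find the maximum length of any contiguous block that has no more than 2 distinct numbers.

Extend right; when distinct count exceeds 2, shrink from the left:
add 3: window [3] (1 distinct), len 1
add 6: window [3, 6] (2 distinct), len 2
add 3: window [3, 6, 3] (2 distinct), len 3
add 6: window [3, 6, 3, 6] (2 distinct), len 4
add 3: window [3, 6, 3, 6, 3] (2 distinct), len 5
add 6: window [3, 6, 3, 6, 3, 6] (2 distinct), len 6
add 3: window [3, 6, 3, 6, 3, 6, 3] (2 distinct), len 7
add 4: window [3, 4] (2 distinct), len 2
add 9: window [4, 9] (2 distinct), len 2
add 6: window [9, 6] (2 distinct), len 2
add 5: window [6, 5] (2 distinct), len 2
add 3: window [5, 3] (2 distinct), len 2
add 9: window [3, 9] (2 distinct), len 2
Longest length with ≤2 distinct: 7.

7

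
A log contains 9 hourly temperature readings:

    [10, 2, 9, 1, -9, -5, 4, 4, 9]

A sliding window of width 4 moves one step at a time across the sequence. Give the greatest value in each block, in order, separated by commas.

Sliding a size-4 window across the 9 values:
[10, 2, 9, 1] → max 10
[2, 9, 1, -9] → max 9
[9, 1, -9, -5] → max 9
[1, -9, -5, 4] → max 4
[-9, -5, 4, 4] → max 4
[-5, 4, 4, 9] → max 9

10, 9, 9, 4, 4, 9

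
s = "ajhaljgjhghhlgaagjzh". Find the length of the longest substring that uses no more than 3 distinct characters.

[a] 1 distinct, len 1
[a, j] 2 distinct, len 2
[a, j, h] 3 distinct, len 3
[a, j, h, a] 3 distinct, len 4
[h, a, l] 3 distinct, len 3
[a, l, j] 3 distinct, len 3
[l, j, g] 3 distinct, len 3
[l, j, g, j] 3 distinct, len 4
[j, g, j, h] 3 distinct, len 4
[j, g, j, h, g] 3 distinct, len 5
[j, g, j, h, g, h] 3 distinct, len 6
[j, g, j, h, g, h, h] 3 distinct, len 7
[h, g, h, h, l] 3 distinct, len 5
[h, g, h, h, l, g] 3 distinct, len 6
[l, g, a] 3 distinct, len 3
[l, g, a, a] 3 distinct, len 4
[l, g, a, a, g] 3 distinct, len 5
[g, a, a, g, j] 3 distinct, len 5
[g, j, z] 3 distinct, len 3
[j, z, h] 3 distinct, len 3
Longest length with ≤3 distinct: 7.

7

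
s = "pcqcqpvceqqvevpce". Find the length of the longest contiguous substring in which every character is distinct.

5

add p: [p] len 1
add c: [p, c] len 2
add q: [p, c, q] len 3
add c (repeat c, move left end past it): [q, c] len 2
add q (repeat q, move left end past it): [c, q] len 2
add p: [c, q, p] len 3
add v: [c, q, p, v] len 4
add c (repeat c, move left end past it): [q, p, v, c] len 4
add e: [q, p, v, c, e] len 5
add q (repeat q, move left end past it): [p, v, c, e, q] len 5
add q (repeat q, move left end past it): [q] len 1
add v: [q, v] len 2
add e: [q, v, e] len 3
add v (repeat v, move left end past it): [e, v] len 2
add p: [e, v, p] len 3
add c: [e, v, p, c] len 4
add e (repeat e, move left end past it): [v, p, c, e] len 4
Longest all-distinct length: 5.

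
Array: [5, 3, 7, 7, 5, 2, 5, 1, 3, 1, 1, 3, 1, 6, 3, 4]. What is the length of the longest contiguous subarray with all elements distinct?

add 5: [5] len 1
add 3: [5, 3] len 2
add 7: [5, 3, 7] len 3
add 7 (repeat 7, move left end past it): [7] len 1
add 5: [7, 5] len 2
add 2: [7, 5, 2] len 3
add 5 (repeat 5, move left end past it): [2, 5] len 2
add 1: [2, 5, 1] len 3
add 3: [2, 5, 1, 3] len 4
add 1 (repeat 1, move left end past it): [3, 1] len 2
add 1 (repeat 1, move left end past it): [1] len 1
add 3: [1, 3] len 2
add 1 (repeat 1, move left end past it): [3, 1] len 2
add 6: [3, 1, 6] len 3
add 3 (repeat 3, move left end past it): [1, 6, 3] len 3
add 4: [1, 6, 3, 4] len 4
Longest all-distinct length: 4.

4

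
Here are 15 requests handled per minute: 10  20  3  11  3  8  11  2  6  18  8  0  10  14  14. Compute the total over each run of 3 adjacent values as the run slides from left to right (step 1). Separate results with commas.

33, 34, 17, 22, 22, 21, 19, 26, 32, 26, 18, 24, 38

(10, 20, 3) → sum 33
(20, 3, 11) → sum 34
(3, 11, 3) → sum 17
(11, 3, 8) → sum 22
(3, 8, 11) → sum 22
(8, 11, 2) → sum 21
(11, 2, 6) → sum 19
(2, 6, 18) → sum 26
(6, 18, 8) → sum 32
(18, 8, 0) → sum 26
(8, 0, 10) → sum 18
(0, 10, 14) → sum 24
(10, 14, 14) → sum 38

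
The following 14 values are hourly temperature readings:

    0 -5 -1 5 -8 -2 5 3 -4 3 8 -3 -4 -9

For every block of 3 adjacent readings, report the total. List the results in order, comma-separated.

-6, -1, -4, -5, -5, 6, 4, 2, 7, 8, 1, -16

(0, -5, -1) → sum -6
(-5, -1, 5) → sum -1
(-1, 5, -8) → sum -4
(5, -8, -2) → sum -5
(-8, -2, 5) → sum -5
(-2, 5, 3) → sum 6
(5, 3, -4) → sum 4
(3, -4, 3) → sum 2
(-4, 3, 8) → sum 7
(3, 8, -3) → sum 8
(8, -3, -4) → sum 1
(-3, -4, -9) → sum -16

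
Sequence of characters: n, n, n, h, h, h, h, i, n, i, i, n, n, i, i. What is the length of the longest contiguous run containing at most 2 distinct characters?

8

add n: window [n] (1 distinct), len 1
add n: window [n, n] (1 distinct), len 2
add n: window [n, n, n] (1 distinct), len 3
add h: window [n, n, n, h] (2 distinct), len 4
add h: window [n, n, n, h, h] (2 distinct), len 5
add h: window [n, n, n, h, h, h] (2 distinct), len 6
add h: window [n, n, n, h, h, h, h] (2 distinct), len 7
add i: window [h, h, h, h, i] (2 distinct), len 5
add n: window [i, n] (2 distinct), len 2
add i: window [i, n, i] (2 distinct), len 3
add i: window [i, n, i, i] (2 distinct), len 4
add n: window [i, n, i, i, n] (2 distinct), len 5
add n: window [i, n, i, i, n, n] (2 distinct), len 6
add i: window [i, n, i, i, n, n, i] (2 distinct), len 7
add i: window [i, n, i, i, n, n, i, i] (2 distinct), len 8
Longest length with ≤2 distinct: 8.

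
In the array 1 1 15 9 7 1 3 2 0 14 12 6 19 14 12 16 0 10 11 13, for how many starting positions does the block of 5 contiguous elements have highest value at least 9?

15

[1, 1, 15, 9, 7] → max 15  ≥ 9 ✓
[1, 15, 9, 7, 1] → max 15  ≥ 9 ✓
[15, 9, 7, 1, 3] → max 15  ≥ 9 ✓
[9, 7, 1, 3, 2] → max 9  ≥ 9 ✓
[7, 1, 3, 2, 0] → max 7
[1, 3, 2, 0, 14] → max 14  ≥ 9 ✓
[3, 2, 0, 14, 12] → max 14  ≥ 9 ✓
[2, 0, 14, 12, 6] → max 14  ≥ 9 ✓
[0, 14, 12, 6, 19] → max 19  ≥ 9 ✓
[14, 12, 6, 19, 14] → max 19  ≥ 9 ✓
[12, 6, 19, 14, 12] → max 19  ≥ 9 ✓
[6, 19, 14, 12, 16] → max 19  ≥ 9 ✓
[19, 14, 12, 16, 0] → max 19  ≥ 9 ✓
[14, 12, 16, 0, 10] → max 16  ≥ 9 ✓
[12, 16, 0, 10, 11] → max 16  ≥ 9 ✓
[16, 0, 10, 11, 13] → max 16  ≥ 9 ✓
15 windows satisfy the condition.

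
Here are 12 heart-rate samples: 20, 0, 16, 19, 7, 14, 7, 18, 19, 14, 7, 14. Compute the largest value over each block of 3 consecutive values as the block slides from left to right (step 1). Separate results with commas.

[20, 0, 16] → max 20
[0, 16, 19] → max 19
[16, 19, 7] → max 19
[19, 7, 14] → max 19
[7, 14, 7] → max 14
[14, 7, 18] → max 18
[7, 18, 19] → max 19
[18, 19, 14] → max 19
[19, 14, 7] → max 19
[14, 7, 14] → max 14

20, 19, 19, 19, 14, 18, 19, 19, 19, 14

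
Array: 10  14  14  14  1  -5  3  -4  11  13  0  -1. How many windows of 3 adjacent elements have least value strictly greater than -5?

7

[10, 14, 14] → min 10  > -5 ✓
[14, 14, 14] → min 14  > -5 ✓
[14, 14, 1] → min 1  > -5 ✓
[14, 1, -5] → min -5
[1, -5, 3] → min -5
[-5, 3, -4] → min -5
[3, -4, 11] → min -4  > -5 ✓
[-4, 11, 13] → min -4  > -5 ✓
[11, 13, 0] → min 0  > -5 ✓
[13, 0, -1] → min -1  > -5 ✓
7 windows satisfy the condition.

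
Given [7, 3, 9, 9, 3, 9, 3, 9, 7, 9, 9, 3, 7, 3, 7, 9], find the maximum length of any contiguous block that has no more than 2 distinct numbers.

add 7: window [7] (1 distinct), len 1
add 3: window [7, 3] (2 distinct), len 2
add 9: window [3, 9] (2 distinct), len 2
add 9: window [3, 9, 9] (2 distinct), len 3
add 3: window [3, 9, 9, 3] (2 distinct), len 4
add 9: window [3, 9, 9, 3, 9] (2 distinct), len 5
add 3: window [3, 9, 9, 3, 9, 3] (2 distinct), len 6
add 9: window [3, 9, 9, 3, 9, 3, 9] (2 distinct), len 7
add 7: window [9, 7] (2 distinct), len 2
add 9: window [9, 7, 9] (2 distinct), len 3
add 9: window [9, 7, 9, 9] (2 distinct), len 4
add 3: window [9, 9, 3] (2 distinct), len 3
add 7: window [3, 7] (2 distinct), len 2
add 3: window [3, 7, 3] (2 distinct), len 3
add 7: window [3, 7, 3, 7] (2 distinct), len 4
add 9: window [7, 9] (2 distinct), len 2
Longest length with ≤2 distinct: 7.

7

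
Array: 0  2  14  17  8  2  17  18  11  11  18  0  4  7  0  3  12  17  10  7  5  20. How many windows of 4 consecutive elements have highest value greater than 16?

(0, 2, 14, 17) → max 17  > 16 ✓
(2, 14, 17, 8) → max 17  > 16 ✓
(14, 17, 8, 2) → max 17  > 16 ✓
(17, 8, 2, 17) → max 17  > 16 ✓
(8, 2, 17, 18) → max 18  > 16 ✓
(2, 17, 18, 11) → max 18  > 16 ✓
(17, 18, 11, 11) → max 18  > 16 ✓
(18, 11, 11, 18) → max 18  > 16 ✓
(11, 11, 18, 0) → max 18  > 16 ✓
(11, 18, 0, 4) → max 18  > 16 ✓
(18, 0, 4, 7) → max 18  > 16 ✓
(0, 4, 7, 0) → max 7
(4, 7, 0, 3) → max 7
(7, 0, 3, 12) → max 12
(0, 3, 12, 17) → max 17  > 16 ✓
(3, 12, 17, 10) → max 17  > 16 ✓
(12, 17, 10, 7) → max 17  > 16 ✓
(17, 10, 7, 5) → max 17  > 16 ✓
(10, 7, 5, 20) → max 20  > 16 ✓
16 windows satisfy the condition.

16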